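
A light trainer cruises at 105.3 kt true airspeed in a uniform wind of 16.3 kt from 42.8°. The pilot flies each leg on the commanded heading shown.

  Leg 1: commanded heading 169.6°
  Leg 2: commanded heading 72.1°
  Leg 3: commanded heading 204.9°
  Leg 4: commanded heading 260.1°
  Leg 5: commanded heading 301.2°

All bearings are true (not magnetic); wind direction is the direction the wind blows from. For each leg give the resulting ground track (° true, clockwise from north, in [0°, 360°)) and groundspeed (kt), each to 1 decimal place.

Leg 1: track=176.1°, groundspeed=115.8 kt
Leg 2: track=77.1°, groundspeed=91.4 kt
Leg 3: track=207.3°, groundspeed=120.9 kt
Leg 4: track=255.3°, groundspeed=118.7 kt
Leg 5: track=292.8°, groundspeed=109.7 kt

Leg 1: heading 169.6°; drift +6.5° → track 176.1°, groundspeed 115.8 kt
Leg 2: heading 72.1°; drift +5.0° → track 77.1°, groundspeed 91.4 kt
Leg 3: heading 204.9°; drift +2.4° → track 207.3°, groundspeed 120.9 kt
Leg 4: heading 260.1°; drift -4.8° → track 255.3°, groundspeed 118.7 kt
Leg 5: heading 301.2°; drift -8.4° → track 292.8°, groundspeed 109.7 kt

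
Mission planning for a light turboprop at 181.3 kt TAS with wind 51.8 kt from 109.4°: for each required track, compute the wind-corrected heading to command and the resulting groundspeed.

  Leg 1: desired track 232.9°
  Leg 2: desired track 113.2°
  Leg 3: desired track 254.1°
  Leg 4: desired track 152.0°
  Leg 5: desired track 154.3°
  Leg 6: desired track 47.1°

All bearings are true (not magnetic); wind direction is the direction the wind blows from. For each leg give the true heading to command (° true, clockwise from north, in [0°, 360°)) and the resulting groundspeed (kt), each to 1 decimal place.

Leg 1: heading=219.1°, groundspeed=204.7 kt
Leg 2: heading=112.1°, groundspeed=129.6 kt
Leg 3: heading=244.6°, groundspeed=221.1 kt
Leg 4: heading=140.8°, groundspeed=139.7 kt
Leg 5: heading=142.7°, groundspeed=140.9 kt
Leg 6: heading=61.8°, groundspeed=151.3 kt

Leg 1: desired track 232.9°; wind correction -13.8° → command heading 219.1°, groundspeed 204.7 kt
Leg 2: desired track 113.2°; wind correction -1.1° → command heading 112.1°, groundspeed 129.6 kt
Leg 3: desired track 254.1°; wind correction -9.5° → command heading 244.6°, groundspeed 221.1 kt
Leg 4: desired track 152.0°; wind correction -11.2° → command heading 140.8°, groundspeed 139.7 kt
Leg 5: desired track 154.3°; wind correction -11.6° → command heading 142.7°, groundspeed 140.9 kt
Leg 6: desired track 47.1°; wind correction +14.7° → command heading 61.8°, groundspeed 151.3 kt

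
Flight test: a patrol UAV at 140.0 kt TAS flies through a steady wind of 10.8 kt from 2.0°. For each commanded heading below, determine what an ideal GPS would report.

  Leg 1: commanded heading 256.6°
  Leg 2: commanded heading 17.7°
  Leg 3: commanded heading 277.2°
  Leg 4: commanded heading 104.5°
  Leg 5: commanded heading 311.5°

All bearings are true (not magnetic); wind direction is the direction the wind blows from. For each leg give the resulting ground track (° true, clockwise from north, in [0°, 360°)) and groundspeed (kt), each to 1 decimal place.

Leg 1: heading 256.6°; drift -4.2° → track 252.4°, groundspeed 143.2 kt
Leg 2: heading 17.7°; drift +1.3° → track 19.0°, groundspeed 129.6 kt
Leg 3: heading 277.2°; drift -4.4° → track 272.8°, groundspeed 139.4 kt
Leg 4: heading 104.5°; drift +4.2° → track 108.7°, groundspeed 142.7 kt
Leg 5: heading 311.5°; drift -3.6° → track 307.9°, groundspeed 133.4 kt

Leg 1: track=252.4°, groundspeed=143.2 kt
Leg 2: track=19.0°, groundspeed=129.6 kt
Leg 3: track=272.8°, groundspeed=139.4 kt
Leg 4: track=108.7°, groundspeed=142.7 kt
Leg 5: track=307.9°, groundspeed=133.4 kt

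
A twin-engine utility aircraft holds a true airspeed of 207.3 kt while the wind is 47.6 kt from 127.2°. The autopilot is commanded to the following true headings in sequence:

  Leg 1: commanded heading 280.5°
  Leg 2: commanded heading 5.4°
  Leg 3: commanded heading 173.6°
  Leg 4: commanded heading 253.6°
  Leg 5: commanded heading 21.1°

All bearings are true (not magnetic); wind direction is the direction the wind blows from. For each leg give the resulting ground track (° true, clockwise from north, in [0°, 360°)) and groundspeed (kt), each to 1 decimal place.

Leg 1: track=285.4°, groundspeed=250.7 kt
Leg 2: track=355.5°, groundspeed=235.9 kt
Leg 3: track=184.8°, groundspeed=177.8 kt
Leg 4: track=262.8°, groundspeed=238.6 kt
Leg 5: track=9.4°, groundspeed=225.2 kt

Leg 1: heading 280.5°; drift +4.9° → track 285.4°, groundspeed 250.7 kt
Leg 2: heading 5.4°; drift -9.9° → track 355.5°, groundspeed 235.9 kt
Leg 3: heading 173.6°; drift +11.2° → track 184.8°, groundspeed 177.8 kt
Leg 4: heading 253.6°; drift +9.2° → track 262.8°, groundspeed 238.6 kt
Leg 5: heading 21.1°; drift -11.7° → track 9.4°, groundspeed 225.2 kt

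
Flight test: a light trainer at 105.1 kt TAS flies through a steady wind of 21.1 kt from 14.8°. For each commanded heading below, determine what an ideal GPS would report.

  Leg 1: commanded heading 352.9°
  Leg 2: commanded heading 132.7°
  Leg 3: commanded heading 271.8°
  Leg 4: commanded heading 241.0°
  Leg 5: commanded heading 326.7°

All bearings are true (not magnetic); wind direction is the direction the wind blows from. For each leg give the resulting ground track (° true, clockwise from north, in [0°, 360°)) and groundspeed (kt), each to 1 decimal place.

Leg 1: track=347.6°, groundspeed=85.9 kt
Leg 2: track=141.9°, groundspeed=116.5 kt
Leg 3: track=261.2°, groundspeed=111.8 kt
Leg 4: track=233.7°, groundspeed=120.7 kt
Leg 5: track=316.9°, groundspeed=92.4 kt

Leg 1: heading 352.9°; drift -5.3° → track 347.6°, groundspeed 85.9 kt
Leg 2: heading 132.7°; drift +9.2° → track 141.9°, groundspeed 116.5 kt
Leg 3: heading 271.8°; drift -10.6° → track 261.2°, groundspeed 111.8 kt
Leg 4: heading 241.0°; drift -7.3° → track 233.7°, groundspeed 120.7 kt
Leg 5: heading 326.7°; drift -9.8° → track 316.9°, groundspeed 92.4 kt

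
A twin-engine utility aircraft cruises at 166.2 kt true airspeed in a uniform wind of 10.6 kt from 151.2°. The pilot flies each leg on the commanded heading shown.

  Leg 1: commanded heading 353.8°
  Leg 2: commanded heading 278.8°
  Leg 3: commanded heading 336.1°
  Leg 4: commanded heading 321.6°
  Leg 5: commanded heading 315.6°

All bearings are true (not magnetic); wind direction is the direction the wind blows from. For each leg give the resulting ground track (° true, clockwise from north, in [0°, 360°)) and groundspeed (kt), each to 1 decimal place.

Leg 1: heading 353.8°; drift -1.3° → track 352.5°, groundspeed 176.0 kt
Leg 2: heading 278.8°; drift +2.8° → track 281.6°, groundspeed 172.9 kt
Leg 3: heading 336.1°; drift -0.3° → track 335.8°, groundspeed 176.8 kt
Leg 4: heading 321.6°; drift +0.6° → track 322.2°, groundspeed 176.7 kt
Leg 5: heading 315.6°; drift +0.9° → track 316.5°, groundspeed 176.4 kt

Leg 1: track=352.5°, groundspeed=176.0 kt
Leg 2: track=281.6°, groundspeed=172.9 kt
Leg 3: track=335.8°, groundspeed=176.8 kt
Leg 4: track=322.2°, groundspeed=176.7 kt
Leg 5: track=316.5°, groundspeed=176.4 kt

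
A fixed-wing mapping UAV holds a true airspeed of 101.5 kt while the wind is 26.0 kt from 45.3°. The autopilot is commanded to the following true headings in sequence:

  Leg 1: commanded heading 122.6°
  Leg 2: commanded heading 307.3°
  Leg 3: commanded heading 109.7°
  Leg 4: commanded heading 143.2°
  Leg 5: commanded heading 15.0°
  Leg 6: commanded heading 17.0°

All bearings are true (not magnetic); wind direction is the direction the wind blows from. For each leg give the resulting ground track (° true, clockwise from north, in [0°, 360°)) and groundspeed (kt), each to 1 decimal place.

Leg 1: heading 122.6°; drift +14.8° → track 137.4°, groundspeed 99.1 kt
Leg 2: heading 307.3°; drift -13.8° → track 293.5°, groundspeed 108.2 kt
Leg 3: heading 109.7°; drift +14.6° → track 124.3°, groundspeed 93.3 kt
Leg 4: heading 143.2°; drift +13.8° → track 157.0°, groundspeed 108.2 kt
Leg 5: heading 15.0°; drift -9.4° → track 5.6°, groundspeed 80.1 kt
Leg 6: heading 17.0°; drift -8.9° → track 8.1°, groundspeed 79.6 kt

Leg 1: track=137.4°, groundspeed=99.1 kt
Leg 2: track=293.5°, groundspeed=108.2 kt
Leg 3: track=124.3°, groundspeed=93.3 kt
Leg 4: track=157.0°, groundspeed=108.2 kt
Leg 5: track=5.6°, groundspeed=80.1 kt
Leg 6: track=8.1°, groundspeed=79.6 kt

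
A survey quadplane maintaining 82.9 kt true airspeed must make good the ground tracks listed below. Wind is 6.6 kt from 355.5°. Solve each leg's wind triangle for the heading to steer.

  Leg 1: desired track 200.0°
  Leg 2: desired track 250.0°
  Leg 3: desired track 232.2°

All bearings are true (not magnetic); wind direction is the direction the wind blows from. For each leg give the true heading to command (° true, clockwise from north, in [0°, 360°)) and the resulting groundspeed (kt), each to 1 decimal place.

Leg 1: heading=201.9°, groundspeed=88.9 kt
Leg 2: heading=254.4°, groundspeed=84.4 kt
Leg 3: heading=236.0°, groundspeed=86.3 kt

Leg 1: desired track 200.0°; wind correction +1.9° → command heading 201.9°, groundspeed 88.9 kt
Leg 2: desired track 250.0°; wind correction +4.4° → command heading 254.4°, groundspeed 84.4 kt
Leg 3: desired track 232.2°; wind correction +3.8° → command heading 236.0°, groundspeed 86.3 kt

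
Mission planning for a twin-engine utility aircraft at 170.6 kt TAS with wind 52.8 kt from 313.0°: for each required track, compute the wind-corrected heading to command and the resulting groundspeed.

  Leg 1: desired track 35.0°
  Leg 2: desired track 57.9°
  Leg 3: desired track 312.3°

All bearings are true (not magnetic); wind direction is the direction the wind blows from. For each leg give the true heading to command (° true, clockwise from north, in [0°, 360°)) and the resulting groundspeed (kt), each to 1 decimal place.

Leg 1: desired track 35.0°; wind correction -17.8° → command heading 17.2°, groundspeed 155.0 kt
Leg 2: desired track 57.9°; wind correction -17.4° → command heading 40.5°, groundspeed 176.4 kt
Leg 3: desired track 312.3°; wind correction +0.2° → command heading 312.5°, groundspeed 117.8 kt

Leg 1: heading=17.2°, groundspeed=155.0 kt
Leg 2: heading=40.5°, groundspeed=176.4 kt
Leg 3: heading=312.5°, groundspeed=117.8 kt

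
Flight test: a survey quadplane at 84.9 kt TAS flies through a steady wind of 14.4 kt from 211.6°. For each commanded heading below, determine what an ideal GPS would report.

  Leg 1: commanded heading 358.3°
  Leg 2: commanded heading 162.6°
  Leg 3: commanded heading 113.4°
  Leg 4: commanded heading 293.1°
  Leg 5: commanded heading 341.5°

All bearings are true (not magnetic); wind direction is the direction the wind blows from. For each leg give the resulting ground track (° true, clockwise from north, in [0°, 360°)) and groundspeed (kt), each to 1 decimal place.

Leg 1: heading 358.3°; drift +4.7° → track 3.0°, groundspeed 97.3 kt
Leg 2: heading 162.6°; drift -8.2° → track 154.4°, groundspeed 76.2 kt
Leg 3: heading 113.4°; drift -9.3° → track 104.1°, groundspeed 88.1 kt
Leg 4: heading 293.1°; drift +9.8° → track 302.9°, groundspeed 84.0 kt
Leg 5: heading 341.5°; drift +6.7° → track 348.2°, groundspeed 94.8 kt

Leg 1: track=3.0°, groundspeed=97.3 kt
Leg 2: track=154.4°, groundspeed=76.2 kt
Leg 3: track=104.1°, groundspeed=88.1 kt
Leg 4: track=302.9°, groundspeed=84.0 kt
Leg 5: track=348.2°, groundspeed=94.8 kt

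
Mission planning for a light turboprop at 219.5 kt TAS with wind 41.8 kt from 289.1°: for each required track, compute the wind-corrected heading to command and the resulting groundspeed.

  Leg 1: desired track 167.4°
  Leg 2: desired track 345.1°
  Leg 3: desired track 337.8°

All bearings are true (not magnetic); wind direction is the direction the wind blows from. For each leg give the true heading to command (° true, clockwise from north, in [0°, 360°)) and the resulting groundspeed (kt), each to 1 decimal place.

Leg 1: desired track 167.4°; wind correction +9.3° → command heading 176.7°, groundspeed 238.6 kt
Leg 2: desired track 345.1°; wind correction -9.1° → command heading 336.0°, groundspeed 193.4 kt
Leg 3: desired track 337.8°; wind correction -8.2° → command heading 329.6°, groundspeed 189.7 kt

Leg 1: heading=176.7°, groundspeed=238.6 kt
Leg 2: heading=336.0°, groundspeed=193.4 kt
Leg 3: heading=329.6°, groundspeed=189.7 kt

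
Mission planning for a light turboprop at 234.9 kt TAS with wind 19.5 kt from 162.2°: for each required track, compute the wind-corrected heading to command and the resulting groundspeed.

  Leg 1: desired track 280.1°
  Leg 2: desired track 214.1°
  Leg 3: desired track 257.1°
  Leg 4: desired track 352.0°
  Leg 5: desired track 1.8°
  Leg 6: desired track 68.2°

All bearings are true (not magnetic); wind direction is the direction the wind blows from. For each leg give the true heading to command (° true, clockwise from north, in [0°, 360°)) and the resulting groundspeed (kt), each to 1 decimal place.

Leg 1: desired track 280.1°; wind correction -4.2° → command heading 275.9°, groundspeed 243.4 kt
Leg 2: desired track 214.1°; wind correction -3.7° → command heading 210.4°, groundspeed 222.4 kt
Leg 3: desired track 257.1°; wind correction -4.7° → command heading 252.4°, groundspeed 235.8 kt
Leg 4: desired track 352.0°; wind correction +0.8° → command heading 352.8°, groundspeed 254.1 kt
Leg 5: desired track 1.8°; wind correction +1.6° → command heading 3.4°, groundspeed 253.2 kt
Leg 6: desired track 68.2°; wind correction +4.8° → command heading 73.0°, groundspeed 235.5 kt

Leg 1: heading=275.9°, groundspeed=243.4 kt
Leg 2: heading=210.4°, groundspeed=222.4 kt
Leg 3: heading=252.4°, groundspeed=235.8 kt
Leg 4: heading=352.8°, groundspeed=254.1 kt
Leg 5: heading=3.4°, groundspeed=253.2 kt
Leg 6: heading=73.0°, groundspeed=235.5 kt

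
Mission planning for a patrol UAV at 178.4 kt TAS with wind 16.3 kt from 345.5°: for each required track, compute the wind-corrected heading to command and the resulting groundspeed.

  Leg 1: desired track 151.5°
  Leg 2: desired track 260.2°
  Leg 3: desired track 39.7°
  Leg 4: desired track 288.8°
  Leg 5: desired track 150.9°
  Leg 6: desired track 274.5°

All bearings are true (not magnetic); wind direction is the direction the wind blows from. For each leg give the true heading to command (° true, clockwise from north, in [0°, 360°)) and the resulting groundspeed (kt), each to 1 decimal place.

Leg 1: heading=150.2°, groundspeed=194.2 kt
Leg 2: heading=265.4°, groundspeed=176.3 kt
Leg 3: heading=35.5°, groundspeed=168.4 kt
Leg 4: heading=293.2°, groundspeed=168.9 kt
Leg 5: heading=149.6°, groundspeed=194.1 kt
Leg 6: heading=279.5°, groundspeed=172.4 kt

Leg 1: desired track 151.5°; wind correction -1.3° → command heading 150.2°, groundspeed 194.2 kt
Leg 2: desired track 260.2°; wind correction +5.2° → command heading 265.4°, groundspeed 176.3 kt
Leg 3: desired track 39.7°; wind correction -4.2° → command heading 35.5°, groundspeed 168.4 kt
Leg 4: desired track 288.8°; wind correction +4.4° → command heading 293.2°, groundspeed 168.9 kt
Leg 5: desired track 150.9°; wind correction -1.3° → command heading 149.6°, groundspeed 194.1 kt
Leg 6: desired track 274.5°; wind correction +5.0° → command heading 279.5°, groundspeed 172.4 kt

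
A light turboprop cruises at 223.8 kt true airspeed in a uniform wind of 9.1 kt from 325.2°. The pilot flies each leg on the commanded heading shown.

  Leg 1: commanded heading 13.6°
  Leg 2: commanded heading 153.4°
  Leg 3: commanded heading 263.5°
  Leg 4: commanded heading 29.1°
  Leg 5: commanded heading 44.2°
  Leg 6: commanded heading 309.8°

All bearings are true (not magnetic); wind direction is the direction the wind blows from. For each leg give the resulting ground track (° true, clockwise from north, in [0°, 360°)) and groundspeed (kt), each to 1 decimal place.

Leg 1: heading 13.6°; drift +1.8° → track 15.4°, groundspeed 217.9 kt
Leg 2: heading 153.4°; drift -0.3° → track 153.1°, groundspeed 232.8 kt
Leg 3: heading 263.5°; drift -2.1° → track 261.4°, groundspeed 219.6 kt
Leg 4: heading 29.1°; drift +2.1° → track 31.2°, groundspeed 219.9 kt
Leg 5: heading 44.2°; drift +2.3° → track 46.5°, groundspeed 222.2 kt
Leg 6: heading 309.8°; drift -0.6° → track 309.2°, groundspeed 215.0 kt

Leg 1: track=15.4°, groundspeed=217.9 kt
Leg 2: track=153.1°, groundspeed=232.8 kt
Leg 3: track=261.4°, groundspeed=219.6 kt
Leg 4: track=31.2°, groundspeed=219.9 kt
Leg 5: track=46.5°, groundspeed=222.2 kt
Leg 6: track=309.2°, groundspeed=215.0 kt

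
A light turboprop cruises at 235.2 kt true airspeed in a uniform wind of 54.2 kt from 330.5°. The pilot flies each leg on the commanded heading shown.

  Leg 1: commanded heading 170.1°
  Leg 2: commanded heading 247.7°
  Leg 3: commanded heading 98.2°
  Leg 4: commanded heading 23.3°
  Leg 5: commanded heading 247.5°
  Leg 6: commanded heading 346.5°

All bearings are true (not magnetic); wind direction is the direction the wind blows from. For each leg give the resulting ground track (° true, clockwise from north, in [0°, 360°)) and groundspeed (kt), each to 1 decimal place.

Leg 1: track=166.5°, groundspeed=286.8 kt
Leg 2: track=234.5°, groundspeed=234.7 kt
Leg 3: track=107.3°, groundspeed=271.7 kt
Leg 4: track=35.3°, groundspeed=207.0 kt
Leg 5: track=234.3°, groundspeed=234.8 kt
Leg 6: track=351.2°, groundspeed=183.7 kt

Leg 1: heading 170.1°; drift -3.6° → track 166.5°, groundspeed 286.8 kt
Leg 2: heading 247.7°; drift -13.2° → track 234.5°, groundspeed 234.7 kt
Leg 3: heading 98.2°; drift +9.1° → track 107.3°, groundspeed 271.7 kt
Leg 4: heading 23.3°; drift +12.0° → track 35.3°, groundspeed 207.0 kt
Leg 5: heading 247.5°; drift -13.2° → track 234.3°, groundspeed 234.8 kt
Leg 6: heading 346.5°; drift +4.7° → track 351.2°, groundspeed 183.7 kt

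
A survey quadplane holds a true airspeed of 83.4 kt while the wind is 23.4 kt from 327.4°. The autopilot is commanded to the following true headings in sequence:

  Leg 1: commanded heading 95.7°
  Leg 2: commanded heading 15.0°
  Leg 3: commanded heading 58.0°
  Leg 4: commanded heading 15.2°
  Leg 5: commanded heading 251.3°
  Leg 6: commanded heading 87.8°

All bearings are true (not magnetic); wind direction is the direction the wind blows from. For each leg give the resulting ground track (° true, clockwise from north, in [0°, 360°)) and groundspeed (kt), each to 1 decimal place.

Leg 1: heading 95.7°; drift +10.6° → track 106.3°, groundspeed 99.6 kt
Leg 2: heading 15.0°; drift +14.3° → track 29.3°, groundspeed 69.8 kt
Leg 3: heading 58.0°; drift +15.6° → track 73.6°, groundspeed 86.9 kt
Leg 4: heading 15.2°; drift +14.4° → track 29.6°, groundspeed 69.9 kt
Leg 5: heading 251.3°; drift -16.3° → track 235.0°, groundspeed 81.0 kt
Leg 6: heading 87.8°; drift +12.0° → track 99.8°, groundspeed 97.4 kt

Leg 1: track=106.3°, groundspeed=99.6 kt
Leg 2: track=29.3°, groundspeed=69.8 kt
Leg 3: track=73.6°, groundspeed=86.9 kt
Leg 4: track=29.6°, groundspeed=69.9 kt
Leg 5: track=235.0°, groundspeed=81.0 kt
Leg 6: track=99.8°, groundspeed=97.4 kt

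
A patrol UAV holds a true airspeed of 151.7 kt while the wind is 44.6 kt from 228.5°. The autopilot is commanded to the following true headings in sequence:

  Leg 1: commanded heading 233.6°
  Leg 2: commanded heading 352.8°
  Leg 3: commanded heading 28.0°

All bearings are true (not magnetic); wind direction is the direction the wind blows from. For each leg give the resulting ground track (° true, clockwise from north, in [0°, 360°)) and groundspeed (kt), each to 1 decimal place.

Leg 1: track=235.7°, groundspeed=107.3 kt
Leg 2: track=4.6°, groundspeed=180.6 kt
Leg 3: track=32.6°, groundspeed=194.1 kt

Leg 1: heading 233.6°; drift +2.1° → track 235.7°, groundspeed 107.3 kt
Leg 2: heading 352.8°; drift +11.8° → track 4.6°, groundspeed 180.6 kt
Leg 3: heading 28.0°; drift +4.6° → track 32.6°, groundspeed 194.1 kt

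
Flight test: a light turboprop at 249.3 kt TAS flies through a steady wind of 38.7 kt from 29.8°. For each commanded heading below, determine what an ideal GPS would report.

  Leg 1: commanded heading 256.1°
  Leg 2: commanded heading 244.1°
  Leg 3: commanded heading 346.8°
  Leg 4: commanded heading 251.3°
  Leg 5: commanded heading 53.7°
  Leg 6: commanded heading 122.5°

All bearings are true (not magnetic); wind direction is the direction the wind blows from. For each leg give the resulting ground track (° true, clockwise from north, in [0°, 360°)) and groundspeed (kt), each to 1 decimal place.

Leg 1: heading 256.1°; drift -5.8° → track 250.3°, groundspeed 277.5 kt
Leg 2: heading 244.1°; drift -4.4° → track 239.7°, groundspeed 282.1 kt
Leg 3: heading 346.8°; drift -6.8° → track 340.0°, groundspeed 222.6 kt
Leg 4: heading 251.3°; drift -5.3° → track 246.0°, groundspeed 279.5 kt
Leg 5: heading 53.7°; drift +4.2° → track 57.9°, groundspeed 214.5 kt
Leg 6: heading 122.5°; drift +8.8° → track 131.3°, groundspeed 254.1 kt

Leg 1: track=250.3°, groundspeed=277.5 kt
Leg 2: track=239.7°, groundspeed=282.1 kt
Leg 3: track=340.0°, groundspeed=222.6 kt
Leg 4: track=246.0°, groundspeed=279.5 kt
Leg 5: track=57.9°, groundspeed=214.5 kt
Leg 6: track=131.3°, groundspeed=254.1 kt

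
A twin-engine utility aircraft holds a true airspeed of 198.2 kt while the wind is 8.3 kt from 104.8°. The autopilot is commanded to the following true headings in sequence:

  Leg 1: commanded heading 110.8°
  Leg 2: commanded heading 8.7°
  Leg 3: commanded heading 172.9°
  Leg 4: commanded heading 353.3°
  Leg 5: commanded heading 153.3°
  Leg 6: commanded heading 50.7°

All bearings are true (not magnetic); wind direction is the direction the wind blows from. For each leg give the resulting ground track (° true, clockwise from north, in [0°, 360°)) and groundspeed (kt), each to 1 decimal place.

Leg 1: track=111.1°, groundspeed=189.9 kt
Leg 2: track=6.3°, groundspeed=199.3 kt
Leg 3: track=175.2°, groundspeed=195.3 kt
Leg 4: track=351.1°, groundspeed=201.4 kt
Leg 5: track=155.1°, groundspeed=192.8 kt
Leg 6: track=48.7°, groundspeed=193.4 kt

Leg 1: heading 110.8°; drift +0.3° → track 111.1°, groundspeed 189.9 kt
Leg 2: heading 8.7°; drift -2.4° → track 6.3°, groundspeed 199.3 kt
Leg 3: heading 172.9°; drift +2.3° → track 175.2°, groundspeed 195.3 kt
Leg 4: heading 353.3°; drift -2.2° → track 351.1°, groundspeed 201.4 kt
Leg 5: heading 153.3°; drift +1.8° → track 155.1°, groundspeed 192.8 kt
Leg 6: heading 50.7°; drift -2.0° → track 48.7°, groundspeed 193.4 kt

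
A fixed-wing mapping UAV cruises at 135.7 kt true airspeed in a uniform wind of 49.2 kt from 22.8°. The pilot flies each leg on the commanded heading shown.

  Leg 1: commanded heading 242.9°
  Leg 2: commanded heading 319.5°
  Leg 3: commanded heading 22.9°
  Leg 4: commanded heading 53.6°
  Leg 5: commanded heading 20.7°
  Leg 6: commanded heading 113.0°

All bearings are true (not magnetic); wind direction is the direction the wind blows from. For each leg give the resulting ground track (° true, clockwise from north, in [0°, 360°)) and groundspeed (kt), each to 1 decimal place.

Leg 1: heading 242.9°; drift -10.4° → track 232.5°, groundspeed 176.2 kt
Leg 2: heading 319.5°; drift -21.2° → track 298.3°, groundspeed 121.8 kt
Leg 3: heading 22.9°; drift +0.1° → track 23.0°, groundspeed 86.5 kt
Leg 4: heading 53.6°; drift +15.1° → track 68.7°, groundspeed 96.8 kt
Leg 5: heading 20.7°; drift -1.2° → track 19.5°, groundspeed 86.6 kt
Leg 6: heading 113.0°; drift +19.9° → track 132.9°, groundspeed 144.5 kt

Leg 1: track=232.5°, groundspeed=176.2 kt
Leg 2: track=298.3°, groundspeed=121.8 kt
Leg 3: track=23.0°, groundspeed=86.5 kt
Leg 4: track=68.7°, groundspeed=96.8 kt
Leg 5: track=19.5°, groundspeed=86.6 kt
Leg 6: track=132.9°, groundspeed=144.5 kt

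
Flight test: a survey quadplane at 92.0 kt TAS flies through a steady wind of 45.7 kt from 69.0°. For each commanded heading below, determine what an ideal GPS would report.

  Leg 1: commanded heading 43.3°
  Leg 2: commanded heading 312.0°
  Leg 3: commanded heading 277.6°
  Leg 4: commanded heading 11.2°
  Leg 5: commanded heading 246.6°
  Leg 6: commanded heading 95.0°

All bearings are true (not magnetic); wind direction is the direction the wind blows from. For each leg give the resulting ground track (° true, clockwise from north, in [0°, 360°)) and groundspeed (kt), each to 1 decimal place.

Leg 1: heading 43.3°; drift -21.3° → track 22.0°, groundspeed 54.5 kt
Leg 2: heading 312.0°; drift -19.9° → track 292.1°, groundspeed 119.9 kt
Leg 3: heading 277.6°; drift -9.4° → track 268.2°, groundspeed 133.9 kt
Leg 4: heading 11.2°; drift -29.8° → track 341.4°, groundspeed 77.9 kt
Leg 5: heading 246.6°; drift +0.8° → track 247.4°, groundspeed 137.7 kt
Leg 6: heading 95.0°; drift +21.5° → track 116.5°, groundspeed 54.7 kt

Leg 1: track=22.0°, groundspeed=54.5 kt
Leg 2: track=292.1°, groundspeed=119.9 kt
Leg 3: track=268.2°, groundspeed=133.9 kt
Leg 4: track=341.4°, groundspeed=77.9 kt
Leg 5: track=247.4°, groundspeed=137.7 kt
Leg 6: track=116.5°, groundspeed=54.7 kt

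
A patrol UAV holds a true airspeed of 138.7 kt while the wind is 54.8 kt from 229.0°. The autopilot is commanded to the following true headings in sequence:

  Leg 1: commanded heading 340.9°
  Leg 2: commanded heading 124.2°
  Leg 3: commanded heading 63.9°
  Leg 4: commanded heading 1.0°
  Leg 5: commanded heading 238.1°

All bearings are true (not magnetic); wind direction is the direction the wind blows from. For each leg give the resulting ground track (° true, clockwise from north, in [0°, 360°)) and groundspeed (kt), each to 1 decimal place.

Leg 1: heading 340.9°; drift +17.7° → track 358.6°, groundspeed 167.1 kt
Leg 2: heading 124.2°; drift -19.1° → track 105.1°, groundspeed 161.6 kt
Leg 3: heading 63.9°; drift -4.2° → track 59.7°, groundspeed 192.2 kt
Leg 4: heading 1.0°; drift +13.1° → track 14.1°, groundspeed 180.0 kt
Leg 5: heading 238.1°; drift +5.9° → track 244.0°, groundspeed 85.0 kt

Leg 1: track=358.6°, groundspeed=167.1 kt
Leg 2: track=105.1°, groundspeed=161.6 kt
Leg 3: track=59.7°, groundspeed=192.2 kt
Leg 4: track=14.1°, groundspeed=180.0 kt
Leg 5: track=244.0°, groundspeed=85.0 kt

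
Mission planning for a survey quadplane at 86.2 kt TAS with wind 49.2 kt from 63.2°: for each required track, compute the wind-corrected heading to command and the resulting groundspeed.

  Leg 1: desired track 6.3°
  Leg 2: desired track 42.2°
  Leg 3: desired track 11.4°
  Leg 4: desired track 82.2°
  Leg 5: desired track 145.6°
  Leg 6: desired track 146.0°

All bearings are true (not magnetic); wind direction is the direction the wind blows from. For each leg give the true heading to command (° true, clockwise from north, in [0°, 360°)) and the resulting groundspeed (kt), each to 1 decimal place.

Leg 1: desired track 6.3°; wind correction +28.6° → command heading 34.9°, groundspeed 48.8 kt
Leg 2: desired track 42.2°; wind correction +11.8° → command heading 54.0°, groundspeed 38.4 kt
Leg 3: desired track 11.4°; wind correction +26.7° → command heading 38.1°, groundspeed 46.6 kt
Leg 4: desired track 82.2°; wind correction -10.7° → command heading 71.5°, groundspeed 38.2 kt
Leg 5: desired track 145.6°; wind correction -34.5° → command heading 111.1°, groundspeed 64.6 kt
Leg 6: desired track 146.0°; wind correction -34.5° → command heading 111.5°, groundspeed 64.9 kt

Leg 1: heading=34.9°, groundspeed=48.8 kt
Leg 2: heading=54.0°, groundspeed=38.4 kt
Leg 3: heading=38.1°, groundspeed=46.6 kt
Leg 4: heading=71.5°, groundspeed=38.2 kt
Leg 5: heading=111.1°, groundspeed=64.6 kt
Leg 6: heading=111.5°, groundspeed=64.9 kt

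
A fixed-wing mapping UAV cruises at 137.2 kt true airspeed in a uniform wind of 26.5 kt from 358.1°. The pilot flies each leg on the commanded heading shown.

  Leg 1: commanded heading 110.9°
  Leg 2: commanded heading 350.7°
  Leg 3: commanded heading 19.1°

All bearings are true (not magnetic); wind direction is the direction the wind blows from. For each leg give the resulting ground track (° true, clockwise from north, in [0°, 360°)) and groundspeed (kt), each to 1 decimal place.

Leg 1: heading 110.9°; drift +9.4° → track 120.3°, groundspeed 149.5 kt
Leg 2: heading 350.7°; drift -1.8° → track 348.9°, groundspeed 111.0 kt
Leg 3: heading 19.1°; drift +4.8° → track 23.9°, groundspeed 112.9 kt

Leg 1: track=120.3°, groundspeed=149.5 kt
Leg 2: track=348.9°, groundspeed=111.0 kt
Leg 3: track=23.9°, groundspeed=112.9 kt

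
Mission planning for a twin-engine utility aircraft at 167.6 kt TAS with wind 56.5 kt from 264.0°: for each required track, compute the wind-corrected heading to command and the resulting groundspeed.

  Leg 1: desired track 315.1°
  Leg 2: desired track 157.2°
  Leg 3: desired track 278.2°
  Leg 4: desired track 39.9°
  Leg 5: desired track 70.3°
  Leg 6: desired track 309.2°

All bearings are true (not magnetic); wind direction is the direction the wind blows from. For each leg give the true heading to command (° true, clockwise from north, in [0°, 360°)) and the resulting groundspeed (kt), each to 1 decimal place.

Leg 1: heading=299.9°, groundspeed=126.2 kt
Leg 2: heading=176.0°, groundspeed=175.0 kt
Leg 3: heading=273.5°, groundspeed=112.3 kt
Leg 4: heading=26.3°, groundspeed=203.5 kt
Leg 5: heading=65.7°, groundspeed=222.0 kt
Leg 6: heading=295.4°, groundspeed=122.9 kt

Leg 1: desired track 315.1°; wind correction -15.2° → command heading 299.9°, groundspeed 126.2 kt
Leg 2: desired track 157.2°; wind correction +18.8° → command heading 176.0°, groundspeed 175.0 kt
Leg 3: desired track 278.2°; wind correction -4.7° → command heading 273.5°, groundspeed 112.3 kt
Leg 4: desired track 39.9°; wind correction -13.6° → command heading 26.3°, groundspeed 203.5 kt
Leg 5: desired track 70.3°; wind correction -4.6° → command heading 65.7°, groundspeed 222.0 kt
Leg 6: desired track 309.2°; wind correction -13.8° → command heading 295.4°, groundspeed 122.9 kt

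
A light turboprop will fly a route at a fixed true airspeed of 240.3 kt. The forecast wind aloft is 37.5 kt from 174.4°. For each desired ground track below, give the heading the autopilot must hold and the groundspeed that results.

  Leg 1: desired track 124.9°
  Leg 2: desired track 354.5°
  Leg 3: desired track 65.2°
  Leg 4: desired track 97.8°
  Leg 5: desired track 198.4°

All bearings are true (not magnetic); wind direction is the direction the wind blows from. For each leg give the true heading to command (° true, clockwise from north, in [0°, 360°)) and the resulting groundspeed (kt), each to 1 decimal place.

Leg 1: heading=131.7°, groundspeed=214.2 kt
Leg 2: heading=354.5°, groundspeed=277.8 kt
Leg 3: heading=73.7°, groundspeed=250.0 kt
Leg 4: heading=106.5°, groundspeed=228.8 kt
Leg 5: heading=194.8°, groundspeed=205.6 kt

Leg 1: desired track 124.9°; wind correction +6.8° → command heading 131.7°, groundspeed 214.2 kt
Leg 2: desired track 354.5°; wind correction +0.0° → command heading 354.5°, groundspeed 277.8 kt
Leg 3: desired track 65.2°; wind correction +8.5° → command heading 73.7°, groundspeed 250.0 kt
Leg 4: desired track 97.8°; wind correction +8.7° → command heading 106.5°, groundspeed 228.8 kt
Leg 5: desired track 198.4°; wind correction -3.6° → command heading 194.8°, groundspeed 205.6 kt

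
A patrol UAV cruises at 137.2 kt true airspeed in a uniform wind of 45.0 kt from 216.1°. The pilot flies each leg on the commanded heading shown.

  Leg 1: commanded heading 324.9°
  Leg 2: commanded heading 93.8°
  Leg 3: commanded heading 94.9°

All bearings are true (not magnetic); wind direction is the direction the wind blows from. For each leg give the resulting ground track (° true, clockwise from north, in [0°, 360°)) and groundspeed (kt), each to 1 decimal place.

Leg 1: track=340.6°, groundspeed=157.6 kt
Leg 2: track=80.5°, groundspeed=165.7 kt
Leg 3: track=81.4°, groundspeed=165.1 kt

Leg 1: heading 324.9°; drift +15.7° → track 340.6°, groundspeed 157.6 kt
Leg 2: heading 93.8°; drift -13.3° → track 80.5°, groundspeed 165.7 kt
Leg 3: heading 94.9°; drift -13.5° → track 81.4°, groundspeed 165.1 kt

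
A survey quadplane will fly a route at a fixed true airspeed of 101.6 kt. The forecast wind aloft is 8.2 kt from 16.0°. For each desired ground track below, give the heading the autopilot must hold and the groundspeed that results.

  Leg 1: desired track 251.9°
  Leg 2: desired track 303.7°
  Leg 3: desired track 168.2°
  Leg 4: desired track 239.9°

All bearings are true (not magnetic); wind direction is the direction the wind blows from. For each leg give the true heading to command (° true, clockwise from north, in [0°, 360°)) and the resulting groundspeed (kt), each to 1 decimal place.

Leg 1: heading=255.7°, groundspeed=106.0 kt
Leg 2: heading=308.1°, groundspeed=98.8 kt
Leg 3: heading=166.0°, groundspeed=108.8 kt
Leg 4: heading=243.1°, groundspeed=107.3 kt

Leg 1: desired track 251.9°; wind correction +3.8° → command heading 255.7°, groundspeed 106.0 kt
Leg 2: desired track 303.7°; wind correction +4.4° → command heading 308.1°, groundspeed 98.8 kt
Leg 3: desired track 168.2°; wind correction -2.2° → command heading 166.0°, groundspeed 108.8 kt
Leg 4: desired track 239.9°; wind correction +3.2° → command heading 243.1°, groundspeed 107.3 kt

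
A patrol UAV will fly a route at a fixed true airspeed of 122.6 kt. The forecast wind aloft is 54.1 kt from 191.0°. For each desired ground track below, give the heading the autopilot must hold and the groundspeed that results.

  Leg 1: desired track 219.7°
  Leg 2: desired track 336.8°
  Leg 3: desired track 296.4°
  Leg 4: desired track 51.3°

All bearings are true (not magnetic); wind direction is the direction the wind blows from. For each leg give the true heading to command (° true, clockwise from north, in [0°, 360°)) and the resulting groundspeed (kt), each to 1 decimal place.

Leg 1: heading=207.5°, groundspeed=72.4 kt
Leg 2: heading=322.4°, groundspeed=163.5 kt
Leg 3: heading=271.2°, groundspeed=125.3 kt
Leg 4: heading=67.9°, groundspeed=158.8 kt

Leg 1: desired track 219.7°; wind correction -12.2° → command heading 207.5°, groundspeed 72.4 kt
Leg 2: desired track 336.8°; wind correction -14.4° → command heading 322.4°, groundspeed 163.5 kt
Leg 3: desired track 296.4°; wind correction -25.2° → command heading 271.2°, groundspeed 125.3 kt
Leg 4: desired track 51.3°; wind correction +16.6° → command heading 67.9°, groundspeed 158.8 kt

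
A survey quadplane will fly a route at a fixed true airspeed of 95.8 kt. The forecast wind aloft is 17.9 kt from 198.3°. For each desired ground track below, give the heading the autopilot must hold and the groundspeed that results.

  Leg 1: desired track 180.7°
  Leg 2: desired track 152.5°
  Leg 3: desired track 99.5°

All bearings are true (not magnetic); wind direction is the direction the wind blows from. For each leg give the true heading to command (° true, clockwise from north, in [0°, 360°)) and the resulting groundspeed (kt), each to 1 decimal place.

Leg 1: desired track 180.7°; wind correction +3.2° → command heading 183.9°, groundspeed 78.6 kt
Leg 2: desired track 152.5°; wind correction +7.7° → command heading 160.2°, groundspeed 82.5 kt
Leg 3: desired track 99.5°; wind correction +10.6° → command heading 110.1°, groundspeed 96.9 kt

Leg 1: heading=183.9°, groundspeed=78.6 kt
Leg 2: heading=160.2°, groundspeed=82.5 kt
Leg 3: heading=110.1°, groundspeed=96.9 kt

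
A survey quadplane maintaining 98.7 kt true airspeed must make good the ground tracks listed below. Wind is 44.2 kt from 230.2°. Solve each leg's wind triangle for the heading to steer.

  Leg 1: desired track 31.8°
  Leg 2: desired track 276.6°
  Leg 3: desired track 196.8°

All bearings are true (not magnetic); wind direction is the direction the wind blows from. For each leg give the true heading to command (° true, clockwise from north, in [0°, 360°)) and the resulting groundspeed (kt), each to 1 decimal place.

Leg 1: heading=23.7°, groundspeed=139.6 kt
Leg 2: heading=257.7°, groundspeed=62.9 kt
Leg 3: heading=211.1°, groundspeed=58.8 kt

Leg 1: desired track 31.8°; wind correction -8.1° → command heading 23.7°, groundspeed 139.6 kt
Leg 2: desired track 276.6°; wind correction -18.9° → command heading 257.7°, groundspeed 62.9 kt
Leg 3: desired track 196.8°; wind correction +14.3° → command heading 211.1°, groundspeed 58.8 kt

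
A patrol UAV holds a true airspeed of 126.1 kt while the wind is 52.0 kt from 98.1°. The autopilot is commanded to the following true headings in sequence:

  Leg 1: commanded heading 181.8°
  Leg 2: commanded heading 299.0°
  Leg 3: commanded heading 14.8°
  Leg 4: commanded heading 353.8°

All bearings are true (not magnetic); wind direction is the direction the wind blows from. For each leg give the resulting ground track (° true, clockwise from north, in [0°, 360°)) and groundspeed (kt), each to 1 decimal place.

Leg 1: heading 181.8°; drift +23.2° → track 205.0°, groundspeed 131.0 kt
Leg 2: heading 299.0°; drift -6.1° → track 292.9°, groundspeed 175.7 kt
Leg 3: heading 14.8°; drift -23.3° → track 351.5°, groundspeed 130.7 kt
Leg 4: heading 353.8°; drift -19.9° → track 333.9°, groundspeed 147.8 kt

Leg 1: track=205.0°, groundspeed=131.0 kt
Leg 2: track=292.9°, groundspeed=175.7 kt
Leg 3: track=351.5°, groundspeed=130.7 kt
Leg 4: track=333.9°, groundspeed=147.8 kt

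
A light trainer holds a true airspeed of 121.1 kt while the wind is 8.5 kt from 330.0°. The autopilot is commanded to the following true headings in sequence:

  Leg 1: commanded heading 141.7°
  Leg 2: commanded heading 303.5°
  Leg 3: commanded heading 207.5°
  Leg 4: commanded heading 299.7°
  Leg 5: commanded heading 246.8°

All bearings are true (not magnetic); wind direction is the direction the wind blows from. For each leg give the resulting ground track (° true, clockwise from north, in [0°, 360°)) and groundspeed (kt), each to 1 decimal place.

Leg 1: track=142.2°, groundspeed=129.5 kt
Leg 2: track=301.6°, groundspeed=113.6 kt
Leg 3: track=204.2°, groundspeed=125.9 kt
Leg 4: track=297.5°, groundspeed=113.8 kt
Leg 5: track=242.8°, groundspeed=120.4 kt

Leg 1: heading 141.7°; drift +0.5° → track 142.2°, groundspeed 129.5 kt
Leg 2: heading 303.5°; drift -1.9° → track 301.6°, groundspeed 113.6 kt
Leg 3: heading 207.5°; drift -3.3° → track 204.2°, groundspeed 125.9 kt
Leg 4: heading 299.7°; drift -2.2° → track 297.5°, groundspeed 113.8 kt
Leg 5: heading 246.8°; drift -4.0° → track 242.8°, groundspeed 120.4 kt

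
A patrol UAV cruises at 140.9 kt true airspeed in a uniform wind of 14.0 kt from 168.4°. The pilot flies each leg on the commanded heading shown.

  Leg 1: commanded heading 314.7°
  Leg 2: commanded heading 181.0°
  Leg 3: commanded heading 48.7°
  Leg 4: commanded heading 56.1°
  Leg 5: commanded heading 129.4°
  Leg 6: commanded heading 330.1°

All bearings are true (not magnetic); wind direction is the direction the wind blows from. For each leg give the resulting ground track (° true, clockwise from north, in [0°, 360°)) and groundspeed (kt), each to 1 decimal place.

Leg 1: heading 314.7°; drift +2.9° → track 317.6°, groundspeed 152.7 kt
Leg 2: heading 181.0°; drift +1.4° → track 182.4°, groundspeed 127.3 kt
Leg 3: heading 48.7°; drift -4.7° → track 44.0°, groundspeed 148.3 kt
Leg 4: heading 56.1°; drift -5.1° → track 51.0°, groundspeed 146.8 kt
Leg 5: heading 129.4°; drift -3.9° → track 125.5°, groundspeed 130.3 kt
Leg 6: heading 330.1°; drift +1.6° → track 331.7°, groundspeed 154.3 kt

Leg 1: track=317.6°, groundspeed=152.7 kt
Leg 2: track=182.4°, groundspeed=127.3 kt
Leg 3: track=44.0°, groundspeed=148.3 kt
Leg 4: track=51.0°, groundspeed=146.8 kt
Leg 5: track=125.5°, groundspeed=130.3 kt
Leg 6: track=331.7°, groundspeed=154.3 kt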